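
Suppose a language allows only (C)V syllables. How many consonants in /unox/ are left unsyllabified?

1

The consonants /x/ cannot be parsed into a legal (C)V syllable (no codas are permitted; onsets are limited to one consonant).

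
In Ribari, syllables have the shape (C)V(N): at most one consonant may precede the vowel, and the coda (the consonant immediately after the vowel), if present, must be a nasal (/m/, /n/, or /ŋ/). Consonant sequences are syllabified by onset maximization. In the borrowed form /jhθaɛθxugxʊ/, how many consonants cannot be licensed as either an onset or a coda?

The consonants /j/, /h/, /θ/, /g/ cannot be parsed into a legal (C)V(N) syllable (only a nasal (/m/, /n/, or /ŋ/) is licensed in coda position; onsets are limited to one consonant).

4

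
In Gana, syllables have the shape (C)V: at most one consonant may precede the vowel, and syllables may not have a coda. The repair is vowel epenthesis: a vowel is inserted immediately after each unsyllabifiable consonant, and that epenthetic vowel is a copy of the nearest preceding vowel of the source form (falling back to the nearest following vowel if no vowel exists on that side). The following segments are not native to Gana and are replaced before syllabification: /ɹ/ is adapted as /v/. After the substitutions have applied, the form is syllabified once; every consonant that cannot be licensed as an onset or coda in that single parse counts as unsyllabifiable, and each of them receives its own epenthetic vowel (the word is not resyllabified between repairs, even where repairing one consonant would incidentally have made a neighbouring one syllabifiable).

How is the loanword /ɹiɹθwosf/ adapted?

viviθiwosofo

Substitution: /ɹ/ → /v/, giving /vivθwosf/.
The consonants /v/, /θ/, /s/, /f/ cannot be parsed into a legal (C)V syllable (no codas are permitted; onsets are limited to one consonant).
Epenthesis after each stranded consonant: /v/ → /vi/, /θ/ → /θi/, /s/ → /so/, /f/ → /fo/.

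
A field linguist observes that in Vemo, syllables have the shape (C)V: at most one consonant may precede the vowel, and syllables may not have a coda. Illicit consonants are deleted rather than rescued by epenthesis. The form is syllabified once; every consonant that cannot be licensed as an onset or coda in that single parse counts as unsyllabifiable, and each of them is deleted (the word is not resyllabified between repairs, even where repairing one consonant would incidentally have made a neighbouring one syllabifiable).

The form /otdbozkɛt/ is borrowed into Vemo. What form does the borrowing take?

The consonants /t/, /d/, /z/, /t/ cannot be parsed into a legal (C)V syllable (no codas are permitted; onsets are limited to one consonant).
Each unlicensed consonant is deleted: /t/, /d/, /z/, /t/.

obokɛ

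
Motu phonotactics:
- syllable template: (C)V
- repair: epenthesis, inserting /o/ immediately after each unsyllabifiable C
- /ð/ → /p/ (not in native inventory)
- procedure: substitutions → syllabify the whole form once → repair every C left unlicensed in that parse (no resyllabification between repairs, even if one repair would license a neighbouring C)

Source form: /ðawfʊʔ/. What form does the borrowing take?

pawofʊʔo

Substitution: /ð/ → /p/, giving /pawfʊʔ/.
Syllabifying with onset maximization leaves /w/, /ʔ/ stranded (no codas are permitted; onsets are limited to one consonant).
Epenthesis after each stranded consonant: /w/ → /wo/, /ʔ/ → /ʔo/.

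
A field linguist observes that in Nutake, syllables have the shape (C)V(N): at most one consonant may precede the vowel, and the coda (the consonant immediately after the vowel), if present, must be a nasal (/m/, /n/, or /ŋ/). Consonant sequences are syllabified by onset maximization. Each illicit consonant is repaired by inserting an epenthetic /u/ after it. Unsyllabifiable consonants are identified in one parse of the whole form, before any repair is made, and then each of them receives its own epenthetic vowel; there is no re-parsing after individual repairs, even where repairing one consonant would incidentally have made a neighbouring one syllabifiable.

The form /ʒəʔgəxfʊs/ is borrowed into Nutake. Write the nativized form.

ʒəʔugəxufʊsu

Under (C)V(N), the unsyllabifiable consonants are /ʔ/, /x/, /s/ (only a nasal (/m/, /n/, or /ŋ/) is licensed in coda position; onsets are limited to one consonant).
Inserting the epenthetic vowel yields /ʔ/ → /ʔu/, /x/ → /xu/, /s/ → /su/.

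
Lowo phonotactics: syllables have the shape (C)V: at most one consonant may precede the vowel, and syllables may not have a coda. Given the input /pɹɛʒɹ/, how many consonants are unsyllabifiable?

Syllabifying with onset maximization leaves /p/, /ʒ/, /ɹ/ stranded (no codas are permitted; onsets are limited to one consonant).

3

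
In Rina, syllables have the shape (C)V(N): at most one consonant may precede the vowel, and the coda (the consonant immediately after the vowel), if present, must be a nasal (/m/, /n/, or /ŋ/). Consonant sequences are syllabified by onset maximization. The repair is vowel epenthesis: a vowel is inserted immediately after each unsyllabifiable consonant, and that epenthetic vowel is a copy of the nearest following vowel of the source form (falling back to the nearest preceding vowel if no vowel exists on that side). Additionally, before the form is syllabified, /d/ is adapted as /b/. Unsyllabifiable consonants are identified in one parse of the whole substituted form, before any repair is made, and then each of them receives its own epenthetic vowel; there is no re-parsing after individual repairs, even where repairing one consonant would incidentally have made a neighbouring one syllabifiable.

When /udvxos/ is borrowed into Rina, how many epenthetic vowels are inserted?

3

After substitution the input is /ubvxos/.
The unsyllabifiable consonants are /b/, /v/, /s/; each receives one epenthetic vowel.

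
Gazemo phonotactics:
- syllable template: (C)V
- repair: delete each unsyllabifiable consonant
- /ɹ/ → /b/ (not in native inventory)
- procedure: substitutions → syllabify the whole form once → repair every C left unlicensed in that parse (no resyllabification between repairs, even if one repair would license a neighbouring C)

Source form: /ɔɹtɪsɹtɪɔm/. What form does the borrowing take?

ɔtɪtɪɔ

Substitution: /ɹ/ → /b/, giving /ɔbtɪsbtɪɔm/.
The consonants /b/, /s/, /b/, /m/ cannot be parsed into a legal (C)V syllable (no codas are permitted; onsets are limited to one consonant).
Each unlicensed consonant is deleted: /b/, /s/, /b/, /m/.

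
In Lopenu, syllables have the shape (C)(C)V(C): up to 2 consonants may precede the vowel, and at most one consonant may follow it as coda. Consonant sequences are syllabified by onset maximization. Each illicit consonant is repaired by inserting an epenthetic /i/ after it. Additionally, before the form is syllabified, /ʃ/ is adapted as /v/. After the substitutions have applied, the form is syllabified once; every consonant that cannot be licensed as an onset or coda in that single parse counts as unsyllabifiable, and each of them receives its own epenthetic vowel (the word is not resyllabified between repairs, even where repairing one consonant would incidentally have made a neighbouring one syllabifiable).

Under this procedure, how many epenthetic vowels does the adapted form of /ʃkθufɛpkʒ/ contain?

3

After substitution the input is /vkθufɛpkʒ/.
The unsyllabifiable consonants are /v/, /k/, /ʒ/; each receives one epenthetic vowel.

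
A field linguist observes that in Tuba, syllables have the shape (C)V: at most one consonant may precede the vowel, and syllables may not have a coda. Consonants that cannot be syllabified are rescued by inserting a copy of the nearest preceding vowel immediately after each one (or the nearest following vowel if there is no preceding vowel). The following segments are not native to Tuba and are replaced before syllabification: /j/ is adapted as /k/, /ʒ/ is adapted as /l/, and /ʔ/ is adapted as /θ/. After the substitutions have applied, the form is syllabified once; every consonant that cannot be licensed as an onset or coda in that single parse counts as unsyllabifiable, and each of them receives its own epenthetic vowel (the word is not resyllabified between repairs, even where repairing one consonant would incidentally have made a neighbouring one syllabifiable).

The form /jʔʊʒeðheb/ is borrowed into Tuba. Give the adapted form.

Substitution: /j/ → /k/, /ʔ/ → /θ/, /ʒ/ → /l/, giving /kθʊleðheb/.
Syllabifying with onset maximization leaves /k/, /ð/, /b/ stranded (no codas are permitted; onsets are limited to one consonant).
Each unlicensed consonant becomes the onset of a new syllable: /k/ → /kʊ/, /ð/ → /ðe/, /b/ → /be/.

kʊθʊleðehebe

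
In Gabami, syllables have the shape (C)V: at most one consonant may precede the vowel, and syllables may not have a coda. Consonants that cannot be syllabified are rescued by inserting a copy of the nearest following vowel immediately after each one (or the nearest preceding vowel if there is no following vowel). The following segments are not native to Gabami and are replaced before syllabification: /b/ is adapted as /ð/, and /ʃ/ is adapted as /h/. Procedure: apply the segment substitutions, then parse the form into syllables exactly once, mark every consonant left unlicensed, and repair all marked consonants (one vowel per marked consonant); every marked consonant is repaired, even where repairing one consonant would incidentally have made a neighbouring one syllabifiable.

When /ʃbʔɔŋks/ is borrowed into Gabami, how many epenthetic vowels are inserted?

After substitution the input is /hðʔɔŋks/.
The unsyllabifiable consonants are /h/, /ð/, /ŋ/, /k/, /s/; each receives one epenthetic vowel.

5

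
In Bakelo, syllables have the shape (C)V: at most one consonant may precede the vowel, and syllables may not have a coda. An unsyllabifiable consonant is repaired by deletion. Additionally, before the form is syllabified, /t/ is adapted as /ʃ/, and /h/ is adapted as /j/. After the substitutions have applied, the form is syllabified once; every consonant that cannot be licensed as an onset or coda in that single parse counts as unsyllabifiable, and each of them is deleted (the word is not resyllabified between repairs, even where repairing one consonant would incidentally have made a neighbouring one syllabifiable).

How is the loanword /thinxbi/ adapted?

jibi

Substitution: /t/ → /ʃ/, /h/ → /j/, giving /ʃjinxbi/.
Under (C)V, the unsyllabifiable consonants are /ʃ/, /n/, /x/ (no codas are permitted; onsets are limited to one consonant).
Deleting the stranded consonants removes /ʃ/, /n/, /x/.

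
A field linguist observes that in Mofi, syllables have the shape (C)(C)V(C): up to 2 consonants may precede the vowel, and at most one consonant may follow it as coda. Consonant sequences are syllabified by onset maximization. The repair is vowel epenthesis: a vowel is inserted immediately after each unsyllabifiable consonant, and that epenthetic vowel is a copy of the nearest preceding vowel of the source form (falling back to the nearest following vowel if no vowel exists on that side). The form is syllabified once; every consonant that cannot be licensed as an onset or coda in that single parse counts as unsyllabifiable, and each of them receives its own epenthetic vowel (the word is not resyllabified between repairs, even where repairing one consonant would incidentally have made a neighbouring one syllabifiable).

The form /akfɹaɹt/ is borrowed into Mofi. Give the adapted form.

akfɹaɹta

Under (C)(C)V(C), the unsyllabifiable consonants are /t/ (at most one coda consonant is licensed; onsets may contain at most 2 consonants).
Each unlicensed consonant becomes the onset of a new syllable: /t/ → /ta/.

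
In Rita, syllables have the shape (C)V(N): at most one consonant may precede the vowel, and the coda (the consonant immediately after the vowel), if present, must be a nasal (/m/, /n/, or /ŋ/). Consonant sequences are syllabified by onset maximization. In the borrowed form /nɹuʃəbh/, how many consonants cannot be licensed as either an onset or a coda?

3

Syllabifying with onset maximization leaves /n/, /b/, /h/ stranded (only a nasal (/m/, /n/, or /ŋ/) is licensed in coda position; onsets are limited to one consonant).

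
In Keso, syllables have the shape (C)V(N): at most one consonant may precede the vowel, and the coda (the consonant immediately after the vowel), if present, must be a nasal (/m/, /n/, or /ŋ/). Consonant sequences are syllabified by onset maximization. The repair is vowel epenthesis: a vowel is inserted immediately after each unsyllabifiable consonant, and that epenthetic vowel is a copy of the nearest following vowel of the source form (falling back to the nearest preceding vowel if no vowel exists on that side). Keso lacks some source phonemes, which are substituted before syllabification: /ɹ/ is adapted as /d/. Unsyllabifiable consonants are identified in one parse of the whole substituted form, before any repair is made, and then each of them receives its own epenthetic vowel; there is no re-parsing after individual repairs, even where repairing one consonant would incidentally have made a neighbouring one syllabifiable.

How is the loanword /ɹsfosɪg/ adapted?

Substitution: /ɹ/ → /d/, giving /dsfosɪg/.
Under (C)V(N), the unsyllabifiable consonants are /d/, /s/, /g/ (only a nasal (/m/, /n/, or /ŋ/) is licensed in coda position; onsets are limited to one consonant).
Each unlicensed consonant becomes the onset of a new syllable: /d/ → /do/, /s/ → /so/, /g/ → /gɪ/.

dosofosɪgɪ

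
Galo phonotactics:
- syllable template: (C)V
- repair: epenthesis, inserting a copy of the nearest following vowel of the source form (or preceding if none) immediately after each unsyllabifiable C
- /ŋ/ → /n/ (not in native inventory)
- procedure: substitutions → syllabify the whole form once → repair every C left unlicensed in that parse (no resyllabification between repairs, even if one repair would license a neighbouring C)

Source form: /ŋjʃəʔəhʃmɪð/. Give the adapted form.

Substitution: /ŋ/ → /n/, giving /njʃəʔəhʃmɪð/.
The consonants /n/, /j/, /h/, /ʃ/, /ð/ cannot be parsed into a legal (C)V syllable (no codas are permitted; onsets are limited to one consonant).
Each unlicensed consonant becomes the onset of a new syllable: /n/ → /nə/, /j/ → /jə/, /h/ → /hɪ/, /ʃ/ → /ʃɪ/, /ð/ → /ðɪ/.

nəjəʃəʔəhɪʃɪmɪðɪ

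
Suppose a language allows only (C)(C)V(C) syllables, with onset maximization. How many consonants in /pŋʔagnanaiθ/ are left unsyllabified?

1

Under (C)(C)V(C), the unsyllabifiable consonants are /p/ (at most one coda consonant is licensed; onsets may contain at most 2 consonants).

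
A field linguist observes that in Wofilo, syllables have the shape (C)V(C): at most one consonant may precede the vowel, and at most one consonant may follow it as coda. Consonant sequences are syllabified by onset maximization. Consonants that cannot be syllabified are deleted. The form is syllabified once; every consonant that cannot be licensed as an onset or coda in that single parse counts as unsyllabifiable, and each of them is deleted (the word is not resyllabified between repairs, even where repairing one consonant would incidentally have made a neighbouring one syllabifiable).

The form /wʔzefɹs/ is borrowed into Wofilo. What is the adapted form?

The consonants /w/, /ʔ/, /ɹ/, /s/ cannot be parsed into a legal (C)V(C) syllable (at most one coda consonant is licensed; onsets are limited to one consonant).
Deleting the stranded consonants removes /w/, /ʔ/, /ɹ/, /s/.

zef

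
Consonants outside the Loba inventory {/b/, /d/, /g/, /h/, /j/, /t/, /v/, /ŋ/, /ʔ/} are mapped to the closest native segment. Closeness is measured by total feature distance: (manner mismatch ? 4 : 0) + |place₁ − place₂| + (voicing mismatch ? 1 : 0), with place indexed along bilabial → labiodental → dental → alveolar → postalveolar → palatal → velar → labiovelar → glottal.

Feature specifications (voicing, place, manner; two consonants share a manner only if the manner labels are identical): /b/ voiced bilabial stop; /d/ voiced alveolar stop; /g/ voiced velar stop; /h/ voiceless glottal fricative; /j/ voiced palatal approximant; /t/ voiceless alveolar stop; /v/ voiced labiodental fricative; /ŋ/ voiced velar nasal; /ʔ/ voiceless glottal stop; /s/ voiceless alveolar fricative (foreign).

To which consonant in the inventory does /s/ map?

v

/v/ is closest: same manner (fricative), place distance 2 (alveolar→labiodental), voicing differs (+1); total 3. Next closest is /t/ at distance 4.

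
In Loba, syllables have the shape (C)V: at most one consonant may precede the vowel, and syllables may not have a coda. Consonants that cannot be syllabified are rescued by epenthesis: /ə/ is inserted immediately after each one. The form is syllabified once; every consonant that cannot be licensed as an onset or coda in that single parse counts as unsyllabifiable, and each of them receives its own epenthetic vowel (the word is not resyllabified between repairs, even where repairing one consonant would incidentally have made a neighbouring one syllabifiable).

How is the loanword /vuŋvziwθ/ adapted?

vuŋəvəziwəθə

Under (C)V, the unsyllabifiable consonants are /ŋ/, /v/, /w/, /θ/ (no codas are permitted; onsets are limited to one consonant).
Each unlicensed consonant becomes the onset of a new syllable: /ŋ/ → /ŋə/, /v/ → /və/, /w/ → /wə/, /θ/ → /θə/.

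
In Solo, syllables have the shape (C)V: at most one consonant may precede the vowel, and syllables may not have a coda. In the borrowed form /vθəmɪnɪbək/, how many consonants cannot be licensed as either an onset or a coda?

2

Under (C)V, the unsyllabifiable consonants are /v/, /k/ (no codas are permitted; onsets are limited to one consonant).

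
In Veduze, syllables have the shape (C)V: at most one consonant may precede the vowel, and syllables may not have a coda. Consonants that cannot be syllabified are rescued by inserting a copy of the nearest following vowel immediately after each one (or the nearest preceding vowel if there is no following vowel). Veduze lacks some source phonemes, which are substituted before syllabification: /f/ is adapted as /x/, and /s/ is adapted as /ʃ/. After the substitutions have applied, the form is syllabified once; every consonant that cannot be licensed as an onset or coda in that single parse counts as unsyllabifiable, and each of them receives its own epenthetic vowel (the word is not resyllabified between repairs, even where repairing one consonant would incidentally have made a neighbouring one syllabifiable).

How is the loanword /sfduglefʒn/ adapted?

Substitution: /s/ → /ʃ/, /f/ → /x/, giving /ʃxduglexʒn/.
Syllabifying with onset maximization leaves /ʃ/, /x/, /g/, /x/, /ʒ/, /n/ stranded (no codas are permitted; onsets are limited to one consonant).
Each unlicensed consonant becomes the onset of a new syllable: /ʃ/ → /ʃu/, /x/ → /xu/, /g/ → /ge/, /x/ → /xe/, /ʒ/ → /ʒe/, /n/ → /ne/.

ʃuxudugelexeʒene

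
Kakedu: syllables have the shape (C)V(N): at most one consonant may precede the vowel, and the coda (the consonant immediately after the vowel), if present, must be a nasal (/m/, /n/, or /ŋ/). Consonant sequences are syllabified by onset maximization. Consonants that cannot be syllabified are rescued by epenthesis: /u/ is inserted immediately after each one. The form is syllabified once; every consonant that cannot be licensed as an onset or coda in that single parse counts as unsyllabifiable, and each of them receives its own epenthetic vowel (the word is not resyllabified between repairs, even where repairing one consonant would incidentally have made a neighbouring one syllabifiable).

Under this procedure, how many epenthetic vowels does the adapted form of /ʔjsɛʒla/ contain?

The unsyllabifiable consonants are /ʔ/, /j/, /ʒ/; each receives one epenthetic vowel.

3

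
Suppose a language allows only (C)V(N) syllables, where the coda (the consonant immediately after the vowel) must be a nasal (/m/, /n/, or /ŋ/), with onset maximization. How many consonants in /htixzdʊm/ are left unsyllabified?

Syllabifying with onset maximization leaves /h/, /x/, /z/ stranded (only a nasal (/m/, /n/, or /ŋ/) is licensed in coda position; onsets are limited to one consonant).

3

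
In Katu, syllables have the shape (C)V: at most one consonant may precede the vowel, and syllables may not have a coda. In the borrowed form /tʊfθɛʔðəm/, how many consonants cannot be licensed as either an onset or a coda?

The consonants /f/, /ʔ/, /m/ cannot be parsed into a legal (C)V syllable (no codas are permitted; onsets are limited to one consonant).

3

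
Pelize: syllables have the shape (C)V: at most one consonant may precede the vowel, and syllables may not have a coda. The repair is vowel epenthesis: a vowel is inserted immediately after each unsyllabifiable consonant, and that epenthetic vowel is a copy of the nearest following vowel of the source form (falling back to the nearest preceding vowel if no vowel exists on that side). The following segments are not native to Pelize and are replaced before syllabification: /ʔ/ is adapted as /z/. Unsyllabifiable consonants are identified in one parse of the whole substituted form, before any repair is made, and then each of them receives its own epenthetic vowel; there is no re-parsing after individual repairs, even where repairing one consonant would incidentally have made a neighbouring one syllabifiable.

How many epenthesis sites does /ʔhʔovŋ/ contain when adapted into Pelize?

After substitution the input is /zhzovŋ/.
The unsyllabifiable consonants are /z/, /h/, /v/, /ŋ/; each receives one epenthetic vowel.

4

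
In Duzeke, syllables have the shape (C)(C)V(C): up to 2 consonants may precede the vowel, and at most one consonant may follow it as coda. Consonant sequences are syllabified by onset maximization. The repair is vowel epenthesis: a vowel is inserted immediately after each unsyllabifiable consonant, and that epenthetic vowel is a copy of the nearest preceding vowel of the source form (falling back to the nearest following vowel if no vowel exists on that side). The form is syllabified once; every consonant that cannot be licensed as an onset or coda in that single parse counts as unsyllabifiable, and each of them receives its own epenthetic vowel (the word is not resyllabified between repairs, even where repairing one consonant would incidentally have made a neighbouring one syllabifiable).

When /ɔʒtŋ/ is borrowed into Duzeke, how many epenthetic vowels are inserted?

2

The unsyllabifiable consonants are /t/, /ŋ/; each receives one epenthetic vowel.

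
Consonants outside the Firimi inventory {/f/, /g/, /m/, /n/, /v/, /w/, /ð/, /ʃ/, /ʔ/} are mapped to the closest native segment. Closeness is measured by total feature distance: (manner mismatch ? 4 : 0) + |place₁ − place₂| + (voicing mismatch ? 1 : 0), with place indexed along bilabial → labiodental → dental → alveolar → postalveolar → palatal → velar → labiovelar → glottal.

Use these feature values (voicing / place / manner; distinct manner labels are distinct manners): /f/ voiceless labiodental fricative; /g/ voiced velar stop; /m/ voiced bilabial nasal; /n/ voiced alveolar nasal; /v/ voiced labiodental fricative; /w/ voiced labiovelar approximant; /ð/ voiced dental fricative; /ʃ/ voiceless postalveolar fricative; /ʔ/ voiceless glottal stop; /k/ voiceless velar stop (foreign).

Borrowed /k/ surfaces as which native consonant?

/g/ is closest: same manner (stop), place distance 0 (velar→velar), voicing differs (+1); total 1. Next closest is /ʔ/ at distance 2.

g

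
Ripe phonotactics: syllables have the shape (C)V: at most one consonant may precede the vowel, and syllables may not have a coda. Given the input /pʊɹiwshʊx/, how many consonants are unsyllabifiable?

Syllabifying with onset maximization leaves /w/, /s/, /x/ stranded (no codas are permitted; onsets are limited to one consonant).

3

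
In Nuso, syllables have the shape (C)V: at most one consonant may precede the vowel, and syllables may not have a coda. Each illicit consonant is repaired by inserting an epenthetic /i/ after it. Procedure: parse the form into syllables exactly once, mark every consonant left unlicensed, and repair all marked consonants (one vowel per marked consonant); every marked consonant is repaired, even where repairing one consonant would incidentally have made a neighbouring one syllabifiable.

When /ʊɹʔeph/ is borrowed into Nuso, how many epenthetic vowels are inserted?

The unsyllabifiable consonants are /ɹ/, /p/, /h/; each receives one epenthetic vowel.

3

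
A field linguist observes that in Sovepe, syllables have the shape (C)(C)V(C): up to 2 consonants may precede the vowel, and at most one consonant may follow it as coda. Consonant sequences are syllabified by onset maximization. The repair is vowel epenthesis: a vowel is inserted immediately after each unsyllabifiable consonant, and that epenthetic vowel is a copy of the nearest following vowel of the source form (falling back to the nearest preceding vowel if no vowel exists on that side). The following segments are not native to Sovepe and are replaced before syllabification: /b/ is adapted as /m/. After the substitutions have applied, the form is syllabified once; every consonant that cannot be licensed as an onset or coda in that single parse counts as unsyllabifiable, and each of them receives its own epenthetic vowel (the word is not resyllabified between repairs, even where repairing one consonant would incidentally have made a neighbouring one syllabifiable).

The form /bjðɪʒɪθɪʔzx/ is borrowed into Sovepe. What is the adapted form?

Substitution: /b/ → /m/, giving /mjðɪʒɪθɪʔzx/.
Under (C)(C)V(C), the unsyllabifiable consonants are /m/, /z/, /x/ (at most one coda consonant is licensed; onsets may contain at most 2 consonants).
Each unlicensed consonant becomes the onset of a new syllable: /m/ → /mɪ/, /z/ → /zɪ/, /x/ → /xɪ/.

mɪjðɪʒɪθɪʔzɪxɪ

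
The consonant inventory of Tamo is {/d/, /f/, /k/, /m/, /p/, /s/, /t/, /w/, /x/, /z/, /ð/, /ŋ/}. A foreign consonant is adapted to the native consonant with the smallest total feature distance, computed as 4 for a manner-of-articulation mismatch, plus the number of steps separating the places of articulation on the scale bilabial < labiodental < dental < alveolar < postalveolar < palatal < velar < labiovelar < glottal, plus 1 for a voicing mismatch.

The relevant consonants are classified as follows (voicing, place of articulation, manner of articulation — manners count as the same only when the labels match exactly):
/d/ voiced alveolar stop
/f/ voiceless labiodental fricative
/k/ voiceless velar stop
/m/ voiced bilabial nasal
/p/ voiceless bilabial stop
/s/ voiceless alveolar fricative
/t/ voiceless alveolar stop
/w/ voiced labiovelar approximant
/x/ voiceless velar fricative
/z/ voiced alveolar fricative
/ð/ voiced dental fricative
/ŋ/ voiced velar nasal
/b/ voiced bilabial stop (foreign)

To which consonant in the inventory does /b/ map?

p

/p/ is closest: same manner (stop), place distance 0 (bilabial→bilabial), voicing differs (+1); total 1. Next closest is /d/ at distance 3.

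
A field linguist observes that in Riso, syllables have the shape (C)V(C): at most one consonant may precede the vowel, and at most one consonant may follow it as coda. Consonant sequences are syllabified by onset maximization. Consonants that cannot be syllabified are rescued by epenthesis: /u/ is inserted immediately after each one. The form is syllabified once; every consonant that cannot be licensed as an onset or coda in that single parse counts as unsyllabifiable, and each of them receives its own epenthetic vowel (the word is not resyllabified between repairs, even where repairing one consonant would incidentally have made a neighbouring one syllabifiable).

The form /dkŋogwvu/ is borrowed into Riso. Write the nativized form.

dukuŋogwuvu

The consonants /d/, /k/, /w/ cannot be parsed into a legal (C)V(C) syllable (at most one coda consonant is licensed; onsets are limited to one consonant).
Each unlicensed consonant becomes the onset of a new syllable: /d/ → /du/, /k/ → /ku/, /w/ → /wu/.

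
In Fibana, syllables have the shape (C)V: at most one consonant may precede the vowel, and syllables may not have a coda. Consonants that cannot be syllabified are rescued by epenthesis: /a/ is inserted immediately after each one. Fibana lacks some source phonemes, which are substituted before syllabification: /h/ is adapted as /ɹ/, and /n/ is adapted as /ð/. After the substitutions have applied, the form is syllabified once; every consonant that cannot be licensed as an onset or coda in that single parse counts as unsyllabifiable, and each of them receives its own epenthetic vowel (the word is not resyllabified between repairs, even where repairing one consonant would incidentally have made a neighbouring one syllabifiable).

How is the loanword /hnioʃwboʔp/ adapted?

Substitution: /h/ → /ɹ/, /n/ → /ð/, giving /ɹðioʃwboʔp/.
Syllabifying with onset maximization leaves /ɹ/, /ʃ/, /w/, /ʔ/, /p/ stranded (no codas are permitted; onsets are limited to one consonant).
Epenthesis after each stranded consonant: /ɹ/ → /ɹa/, /ʃ/ → /ʃa/, /w/ → /wa/, /ʔ/ → /ʔa/, /p/ → /pa/.

ɹaðioʃawaboʔapa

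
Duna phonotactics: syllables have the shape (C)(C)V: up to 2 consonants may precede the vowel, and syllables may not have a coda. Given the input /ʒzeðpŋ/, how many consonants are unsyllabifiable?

Under (C)(C)V, the unsyllabifiable consonants are /ð/, /p/, /ŋ/ (no codas are permitted; onsets may contain at most 2 consonants).

3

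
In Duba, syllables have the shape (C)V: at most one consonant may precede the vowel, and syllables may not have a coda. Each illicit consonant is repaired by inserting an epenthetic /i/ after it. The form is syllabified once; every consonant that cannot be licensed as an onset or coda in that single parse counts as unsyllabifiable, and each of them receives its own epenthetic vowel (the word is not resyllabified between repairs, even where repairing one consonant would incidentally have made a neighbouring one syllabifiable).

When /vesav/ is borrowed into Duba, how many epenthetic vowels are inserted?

1

The unsyllabifiable consonants are /v/; each receives one epenthetic vowel.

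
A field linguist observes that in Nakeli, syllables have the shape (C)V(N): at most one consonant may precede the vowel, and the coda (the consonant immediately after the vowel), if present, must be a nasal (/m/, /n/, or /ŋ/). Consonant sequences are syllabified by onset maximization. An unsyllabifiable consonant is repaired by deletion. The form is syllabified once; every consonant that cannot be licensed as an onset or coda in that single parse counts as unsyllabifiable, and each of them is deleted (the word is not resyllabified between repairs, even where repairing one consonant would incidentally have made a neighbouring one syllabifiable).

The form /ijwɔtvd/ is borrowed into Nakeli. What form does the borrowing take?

iwɔ

Under (C)V(N), the unsyllabifiable consonants are /j/, /t/, /v/, /d/ (only a nasal (/m/, /n/, or /ŋ/) is licensed in coda position; onsets are limited to one consonant).
Deleting the stranded consonants removes /j/, /t/, /v/, /d/.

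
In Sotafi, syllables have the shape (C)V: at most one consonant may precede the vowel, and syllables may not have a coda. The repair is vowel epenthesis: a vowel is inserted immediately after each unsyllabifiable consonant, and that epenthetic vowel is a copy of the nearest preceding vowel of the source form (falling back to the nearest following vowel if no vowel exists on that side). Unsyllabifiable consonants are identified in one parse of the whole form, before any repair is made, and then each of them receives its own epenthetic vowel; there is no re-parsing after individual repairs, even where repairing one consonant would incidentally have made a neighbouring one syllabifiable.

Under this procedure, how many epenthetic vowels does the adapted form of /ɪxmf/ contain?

3

The unsyllabifiable consonants are /x/, /m/, /f/; each receives one epenthetic vowel.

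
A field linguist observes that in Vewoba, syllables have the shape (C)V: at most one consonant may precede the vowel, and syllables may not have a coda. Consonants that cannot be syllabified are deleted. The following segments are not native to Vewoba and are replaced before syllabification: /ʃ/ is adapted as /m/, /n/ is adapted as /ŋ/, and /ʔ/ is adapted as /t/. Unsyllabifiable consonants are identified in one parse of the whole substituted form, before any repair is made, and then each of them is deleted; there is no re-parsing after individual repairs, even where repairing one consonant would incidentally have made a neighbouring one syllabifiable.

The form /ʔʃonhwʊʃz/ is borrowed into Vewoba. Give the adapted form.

Substitution: /ʔ/ → /t/, /ʃ/ → /m/, /n/ → /ŋ/, giving /tmoŋhwʊmz/.
Under (C)V, the unsyllabifiable consonants are /t/, /ŋ/, /h/, /m/, /z/ (no codas are permitted; onsets are limited to one consonant).
Deleting the stranded consonants removes /t/, /ŋ/, /h/, /m/, /z/.

mowʊ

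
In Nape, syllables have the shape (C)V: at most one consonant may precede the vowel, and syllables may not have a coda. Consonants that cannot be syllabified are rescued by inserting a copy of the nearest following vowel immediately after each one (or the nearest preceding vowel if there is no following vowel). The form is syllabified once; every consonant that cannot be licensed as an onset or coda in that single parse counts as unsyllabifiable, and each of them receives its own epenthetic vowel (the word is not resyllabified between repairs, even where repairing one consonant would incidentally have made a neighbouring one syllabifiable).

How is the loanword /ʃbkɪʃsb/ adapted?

The consonants /ʃ/, /b/, /ʃ/, /s/, /b/ cannot be parsed into a legal (C)V syllable (no codas are permitted; onsets are limited to one consonant).
Each unlicensed consonant becomes the onset of a new syllable: /ʃ/ → /ʃɪ/, /b/ → /bɪ/, /ʃ/ → /ʃɪ/, /s/ → /sɪ/, /b/ → /bɪ/.

ʃɪbɪkɪʃɪsɪbɪ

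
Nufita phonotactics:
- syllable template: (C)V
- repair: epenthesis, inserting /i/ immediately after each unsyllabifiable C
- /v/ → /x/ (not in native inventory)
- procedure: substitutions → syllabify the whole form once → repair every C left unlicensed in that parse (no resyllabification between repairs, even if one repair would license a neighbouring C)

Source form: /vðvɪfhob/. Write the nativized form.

xiðixɪfihobi

Substitution: /v/ → /x/, giving /xðxɪfhob/.
Syllabifying with onset maximization leaves /x/, /ð/, /f/, /b/ stranded (no codas are permitted; onsets are limited to one consonant).
Each unlicensed consonant becomes the onset of a new syllable: /x/ → /xi/, /ð/ → /ði/, /f/ → /fi/, /b/ → /bi/.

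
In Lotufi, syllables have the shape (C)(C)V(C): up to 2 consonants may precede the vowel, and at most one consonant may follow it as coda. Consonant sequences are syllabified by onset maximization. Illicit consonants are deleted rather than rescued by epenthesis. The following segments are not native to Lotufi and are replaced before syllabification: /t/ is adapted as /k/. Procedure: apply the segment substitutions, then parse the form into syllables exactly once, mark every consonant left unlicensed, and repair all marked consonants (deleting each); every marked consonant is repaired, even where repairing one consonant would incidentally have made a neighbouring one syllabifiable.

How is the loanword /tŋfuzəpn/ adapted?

Substitution: /t/ → /k/, giving /kŋfuzəpn/.
The consonants /k/, /n/ cannot be parsed into a legal (C)(C)V(C) syllable (at most one coda consonant is licensed; onsets may contain at most 2 consonants).
Deleting the stranded consonants removes /k/, /n/.

ŋfuzəp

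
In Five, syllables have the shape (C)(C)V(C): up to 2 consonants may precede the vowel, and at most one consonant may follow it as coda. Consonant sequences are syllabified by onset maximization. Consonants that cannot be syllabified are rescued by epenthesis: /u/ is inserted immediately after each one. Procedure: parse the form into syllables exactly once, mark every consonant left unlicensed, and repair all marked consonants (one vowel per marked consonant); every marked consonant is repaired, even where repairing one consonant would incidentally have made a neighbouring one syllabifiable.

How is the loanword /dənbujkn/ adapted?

dənbujkunu

Under (C)(C)V(C), the unsyllabifiable consonants are /k/, /n/ (at most one coda consonant is licensed; onsets may contain at most 2 consonants).
Inserting the epenthetic vowel yields /k/ → /ku/, /n/ → /nu/.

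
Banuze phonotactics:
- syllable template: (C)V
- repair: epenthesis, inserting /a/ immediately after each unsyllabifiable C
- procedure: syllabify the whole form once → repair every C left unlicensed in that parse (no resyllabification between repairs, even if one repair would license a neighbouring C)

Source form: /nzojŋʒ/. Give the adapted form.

Syllabifying with onset maximization leaves /n/, /j/, /ŋ/, /ʒ/ stranded (no codas are permitted; onsets are limited to one consonant).
Epenthesis after each stranded consonant: /n/ → /na/, /j/ → /ja/, /ŋ/ → /ŋa/, /ʒ/ → /ʒa/.

nazojaŋaʒa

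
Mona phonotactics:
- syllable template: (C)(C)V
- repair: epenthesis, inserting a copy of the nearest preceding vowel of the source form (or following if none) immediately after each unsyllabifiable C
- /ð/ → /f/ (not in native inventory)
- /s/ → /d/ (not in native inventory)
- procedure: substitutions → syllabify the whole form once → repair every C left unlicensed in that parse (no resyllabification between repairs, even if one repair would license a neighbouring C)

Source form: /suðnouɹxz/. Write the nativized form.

dufnouɹuxuzu

Substitution: /s/ → /d/, /ð/ → /f/, giving /dufnouɹxz/.
Syllabifying with onset maximization leaves /ɹ/, /x/, /z/ stranded (no codas are permitted; onsets may contain at most 2 consonants).
Inserting the epenthetic vowel yields /ɹ/ → /ɹu/, /x/ → /xu/, /z/ → /zu/.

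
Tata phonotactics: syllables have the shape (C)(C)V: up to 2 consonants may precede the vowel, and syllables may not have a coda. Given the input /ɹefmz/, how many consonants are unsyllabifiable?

The consonants /f/, /m/, /z/ cannot be parsed into a legal (C)(C)V syllable (no codas are permitted; onsets may contain at most 2 consonants).

3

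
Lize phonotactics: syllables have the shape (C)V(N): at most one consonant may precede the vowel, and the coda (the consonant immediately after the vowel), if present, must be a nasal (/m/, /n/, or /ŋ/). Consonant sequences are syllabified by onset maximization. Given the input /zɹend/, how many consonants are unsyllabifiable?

Under (C)V(N), the unsyllabifiable consonants are /z/, /d/ (only a nasal (/m/, /n/, or /ŋ/) is licensed in coda position; onsets are limited to one consonant).

2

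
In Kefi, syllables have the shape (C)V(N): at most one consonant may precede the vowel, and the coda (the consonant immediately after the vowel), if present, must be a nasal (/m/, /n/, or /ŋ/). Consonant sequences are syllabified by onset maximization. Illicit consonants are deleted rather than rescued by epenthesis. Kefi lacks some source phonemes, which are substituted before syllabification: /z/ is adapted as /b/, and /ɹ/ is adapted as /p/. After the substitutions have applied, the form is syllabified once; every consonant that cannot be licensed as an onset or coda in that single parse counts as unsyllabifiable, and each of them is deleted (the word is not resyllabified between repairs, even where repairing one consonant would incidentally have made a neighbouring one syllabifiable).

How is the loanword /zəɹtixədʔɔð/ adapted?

Substitution: /z/ → /b/, /ɹ/ → /p/, giving /bəptixədʔɔð/.
The consonants /p/, /d/, /ð/ cannot be parsed into a legal (C)V(N) syllable (only a nasal (/m/, /n/, or /ŋ/) is licensed in coda position; onsets are limited to one consonant).
Each unlicensed consonant is deleted: /p/, /d/, /ð/.

bətixəʔɔ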